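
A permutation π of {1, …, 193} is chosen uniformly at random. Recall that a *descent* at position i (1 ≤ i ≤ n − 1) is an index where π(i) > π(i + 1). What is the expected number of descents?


Write X = Σ X_I over i = 1, …, 192, with X_I the indicator of one descent.
There are 192 indicators.
For each fixed i, the pair (π(i), π(i+1)) is a uniformly random ordered pair of distinct values from {1, …, 193}; by symmetry P[π(i) > π(i+1)] = 1/2.
By linearity: E[X] = 192 · (1/2) = (193 − 1) · (1/2) = 96 ≈ 96.00000.

E[X] = 96 = 96.00000.


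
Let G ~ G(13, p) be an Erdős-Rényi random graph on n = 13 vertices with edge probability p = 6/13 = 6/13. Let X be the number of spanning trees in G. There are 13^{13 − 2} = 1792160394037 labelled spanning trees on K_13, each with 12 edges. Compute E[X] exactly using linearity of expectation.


K_13 has 13^{13 − 2} = 1792160394037 labelled spanning trees.
For each such spanning tree H, let X_H = 1 if all 12 edges of H are present in G. Then P[X_H = 1] = p^{12} = (6/13)^{12} = 2176782336/23298085122481.
Summing the indicators: E[X] = Σ_H E[X_H] = 1792160394037 · p^{12} = 1792160394037 · 2176782336/23298085122481 = 2176782336/13.
Numerically: E[X] ≈ 1.67e+08.

E[X] = 1792160394037 · (6/13)^{12} = 2176782336/13 ≈ 1.67e+08.


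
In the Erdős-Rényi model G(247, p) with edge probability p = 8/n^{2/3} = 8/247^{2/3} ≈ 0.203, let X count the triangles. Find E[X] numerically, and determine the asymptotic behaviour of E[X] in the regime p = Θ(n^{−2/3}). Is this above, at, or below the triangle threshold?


Number of potential triangles: C(247, 3) = 2481115.
Each occurs with probability p³ ≈ (0.203)³ ≈ 8.39220e-03.
By linearity: E[X] = C(247, 3)·p³ ≈ 2481115 · 8.39220e-03 ≈ 20822.024.
Since α = 2/3 < 1, p = c/n^{2/3} ≫ 1/n is above the triangle threshold p ~ 1/n. Asymptotically E[X] ~ (c³/6)·n^{3(1−α)} = (8³/6)·n^{1} → ∞; triangles are abundant w.h.p.

E[X] ≈ 20822.024; in regime p = Θ(1/n^{2/3}) E[X] diverges (above the triangle threshold p ~ 1/n).


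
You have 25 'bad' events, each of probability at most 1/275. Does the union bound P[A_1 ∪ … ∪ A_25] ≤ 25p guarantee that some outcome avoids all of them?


Union bound: P[∪_{i=1}^{25} A_i] ≤ Σ_i P[A_i] ≤ 25·p = 25·(1/275) = 1/11.
Numerically: 1/11 ≈ 0.09091.
Is 1/11 < 1? YES.
Since P[∪ A_i] ≤ 1/11 < 1, the complement has P[∩ A_i^c] ≥ 1 − 1/11 = 10/11 > 0, so some outcome avoids every A_i.

25·p = 1/11 ≈ 0.09091; existence CERTIFIED by the union bound.


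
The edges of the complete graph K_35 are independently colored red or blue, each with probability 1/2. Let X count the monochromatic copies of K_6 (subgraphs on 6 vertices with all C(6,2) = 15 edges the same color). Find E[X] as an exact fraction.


Let X = Σ_S X_S over the C(35, 6) = 1623160 subsets S of size 6, where X_S = 1 if the K_6 on S is monochromatic.
For a fixed S, the K_6 on S has C(6, 2) = 15 edges. P[all 15 edges red] = (1/2)^15, and likewise for blue, so P[monochromatic] = 2·(1/2)^15 = 2^{1 − 15} = 1/16384.
By linearity of expectation: E[X] = C(35, 6) · 2^{1 − 15} = 1623160 · 1/16384 = 202895/2048.
Numerically: E[X] ≈ 99.070.

E[X] = C(35,6)·2^(1−C(6,2)) = 202895/2048 ≈ 99.070.


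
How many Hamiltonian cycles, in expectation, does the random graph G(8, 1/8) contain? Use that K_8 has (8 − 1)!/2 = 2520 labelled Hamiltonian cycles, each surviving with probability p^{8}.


K_8 has (8 − 1)!/2 = 2520 labelled Hamiltonian cycles.
For each such Hamiltonian cycle H, let X_H = 1 if all 8 edges of H are present in G. Then P[X_H = 1] = p^{8} = (1/8)^{8} = 1/16777216.
Summing the indicators: E[X] = Σ_H E[X_H] = 2520 · p^{8} = 2520 · 1/16777216 = 315/2097152.
Numerically: E[X] ≈ 0.000150204.

E[X] = 2520 · (1/8)^{8} = 315/2097152 ≈ 0.000150204.


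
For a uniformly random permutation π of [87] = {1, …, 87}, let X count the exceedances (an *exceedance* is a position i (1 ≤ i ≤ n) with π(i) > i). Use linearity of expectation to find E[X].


Write X = Σ_{i=1}^{87} X_i, where X_i = 1_{π(i) > i}.
For each fixed i, π(i) is uniform over {1, …, 87} (marginal of a uniform permutation), so P[π(i) > i] = (n − i)/n. Summing: Σ_{i=1}^{87} (n − i)/n = (0 + 1 + … + 86)/87 = 87(87 − 1)/(2·87) = (87 − 1)/2.
Hence E[X] = Σ_{i=1}^{87} (87 − i)/87 = 43 ≈ 43.000.

E[X] = 43 = 43.000.


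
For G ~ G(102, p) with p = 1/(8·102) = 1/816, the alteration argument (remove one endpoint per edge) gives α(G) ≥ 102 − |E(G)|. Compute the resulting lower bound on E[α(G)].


E[|E(G)|] = C(102, 2)·p = 5151 · (1/816) = 101/16.
E[α(G)] ≥ n − E[|E(G)|] = 102 − 101/16 = 1531/16.
Numerically: ≈ 95.6875.
(This is only a lower bound; the true E[α(G)] may be larger.)

E[α(G)] ≥ 1531/16 ≈ 95.6875.


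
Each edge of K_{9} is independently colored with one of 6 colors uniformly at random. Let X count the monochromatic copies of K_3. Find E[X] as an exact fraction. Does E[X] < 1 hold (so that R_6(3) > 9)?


E[X] = C(9, 3) · 6^{1 − 3} = 84 · 6^{−2} = 84/36.
As a reduced fraction: E[X] = 7/3 ≈ 2.3333333.
Is E[X] < 1? NO.
Since E[X] ≥ 1, the first-moment bound is inconclusive at n = 9; it does NOT by itself certify R_6(3) > 9.

E[X] = 7/3 ≈ 2.3333333; E[X] ≥ 1; first-moment method inconclusive here.


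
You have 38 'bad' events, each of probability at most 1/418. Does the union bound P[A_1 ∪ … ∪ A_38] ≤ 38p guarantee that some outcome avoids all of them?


Union bound: P[∪_{i=1}^{38} A_i] ≤ Σ_i P[A_i] ≤ 38·p = 38·(1/418) = 1/11.
Numerically: 1/11 ≈ 0.091.
Is 1/11 < 1? YES.
Since P[∪ A_i] ≤ 1/11 < 1, the complement has P[∩ A_i^c] ≥ 1 − 1/11 = 10/11 > 0, so some outcome avoids every A_i.

38·p = 1/11 ≈ 0.091; existence CERTIFIED by the union bound.


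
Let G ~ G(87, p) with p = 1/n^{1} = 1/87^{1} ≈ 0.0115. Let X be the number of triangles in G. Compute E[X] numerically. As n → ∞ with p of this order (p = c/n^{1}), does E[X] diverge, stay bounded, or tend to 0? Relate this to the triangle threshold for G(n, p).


Number of potential triangles: C(87, 3) = 105995.
Each occurs with probability p³ ≈ (0.0115)³ ≈ 1.51860e-06.
By linearity: E[X] = C(87, 3)·p³ ≈ 105995 · 1.51860e-06 ≈ 0.161.
Here α = 1, so p = 1/n is exactly at the triangle threshold p ~ 1/n. Asymptotically E[X] → c³/6 = 1³/6 = 1/6 ≈ 0.167, a bounded constant. In this regime the triangle count is asymptotically Poisson(c³/6).

E[X] ≈ 0.161; in regime p = Θ(1/n^{1}) E[X] stays bounded (at the triangle threshold p ~ 1/n).


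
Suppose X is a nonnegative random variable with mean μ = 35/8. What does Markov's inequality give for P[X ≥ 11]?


μ = E[X] = 35/8, a = 11.
Markov: P[X ≥ 11] ≤ μ/a = (35/8)/11 = 35/88.
Numerically: ≈ 0.397727.
(Since a = 11 > μ = 4.375000, the bound 35/88 is < 1 and informative.)

P[X ≥ 11] ≤ 35/88 ≈ 0.397727.


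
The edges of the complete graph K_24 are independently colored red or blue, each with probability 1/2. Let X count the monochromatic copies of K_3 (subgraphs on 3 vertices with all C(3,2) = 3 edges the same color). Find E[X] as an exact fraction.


Let X = Σ_S X_S over the C(24, 3) = 2024 subsets S of size 3, where X_S = 1 if the K_3 on S is monochromatic.
For a fixed S, the K_3 on S has C(3, 2) = 3 edges. P[all 3 edges red] = (1/2)^3, and likewise for blue, so P[monochromatic] = 2·(1/2)^3 = 2^{1 − 3} = 1/4.
By linearity of expectation: E[X] = C(24, 3) · 2^{1 − 3} = 2024 · 1/4 = 506.
Numerically: E[X] ≈ 506.000000.

E[X] = C(24,3)·2^(1−C(3,2)) = 506 ≈ 506.000000.


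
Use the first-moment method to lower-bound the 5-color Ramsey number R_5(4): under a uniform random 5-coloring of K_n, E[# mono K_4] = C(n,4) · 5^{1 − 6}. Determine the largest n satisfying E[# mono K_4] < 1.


We need C(n, 4) · 5^{1 − 6} < 1, i.e. C(n, 4) < 5^{6 − 1} = 3125.
Check values of n near the boundary:
  n = 14: C(14, 4) = 1001; 1001 < 3125? YES
  n = 15: C(15, 4) = 1365; 1365 < 3125? YES
  n = 16: C(16, 4) = 1820; 1820 < 3125? YES
  n = 17: C(17, 4) = 2380; 2380 < 3125? YES
  n = 18: C(18, 4) = 3060; 3060 < 3125? YES
  n = 19: C(19, 4) = 3876; 3876 < 3125? NO
  n = 20: C(20, 4) = 4845; 4845 < 3125? NO
The largest n with C(n, 4) < 3125 is n = 18 (where E[X] = 612/625 ≈ 0.9792). Hence R_5(4) > 18, i.e. R_5(4) ≥ 19.

Largest n = 18; hence R_5(4) > 18.


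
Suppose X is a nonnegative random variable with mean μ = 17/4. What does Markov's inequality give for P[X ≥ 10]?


μ = E[X] = 17/4, a = 10.
Markov: P[X ≥ 10] ≤ μ/a = (17/4)/10 = 17/40.
Numerically: ≈ 0.42500.
(Since a = 10 > μ = 4.25000, the bound 17/40 is < 1 and informative.)

P[X ≥ 10] ≤ 17/40 ≈ 0.42500.


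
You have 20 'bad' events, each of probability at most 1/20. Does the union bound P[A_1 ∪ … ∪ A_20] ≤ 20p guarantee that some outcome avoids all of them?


Union bound: P[∪_{i=1}^{20} A_i] ≤ Σ_i P[A_i] ≤ 20·p = 20·(1/20) = 1.
Numerically: 1 ≈ 1.000000.
Is 1 < 1? NO.
Since the bound 1 is ≥ 1, the union bound is uninformative here; it does NOT by itself certify existence.

20·p = 1 ≈ 1.000000; existence NOT certified by the union bound.


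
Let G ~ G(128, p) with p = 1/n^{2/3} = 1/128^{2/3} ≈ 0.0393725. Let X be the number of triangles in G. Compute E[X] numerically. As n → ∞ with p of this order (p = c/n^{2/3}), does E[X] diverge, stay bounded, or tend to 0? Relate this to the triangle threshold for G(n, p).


Number of potential triangles: C(128, 3) = 341376.
Each occurs with probability p³ ≈ (0.0393725)³ ≈ 6.10351563e-05.
By linearity: E[X] = C(128, 3)·p³ ≈ 341376 · 6.10351563e-05 ≈ 20.835938.
Since α = 2/3 < 1, p = c/n^{2/3} ≫ 1/n is above the triangle threshold p ~ 1/n. Asymptotically E[X] ~ (c³/6)·n^{3(1−α)} = (1³/6)·n^{1} → ∞; triangles are abundant w.h.p.

E[X] ≈ 20.835938; in regime p = Θ(1/n^{2/3}) E[X] diverges (above the triangle threshold p ~ 1/n).


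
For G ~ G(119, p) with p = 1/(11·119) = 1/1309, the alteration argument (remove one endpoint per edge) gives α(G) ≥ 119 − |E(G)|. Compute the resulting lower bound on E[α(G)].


E[|E(G)|] = C(119, 2)·p = 7021 · (1/1309) = 59/11.
E[α(G)] ≥ n − E[|E(G)|] = 119 − 59/11 = 1250/11.
Numerically: ≈ 113.636364.
(This is only a lower bound; the true E[α(G)] may be larger.)

E[α(G)] ≥ 1250/11 ≈ 113.636364.


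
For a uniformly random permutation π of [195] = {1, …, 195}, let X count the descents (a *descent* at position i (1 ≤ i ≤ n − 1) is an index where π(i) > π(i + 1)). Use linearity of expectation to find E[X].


Write X = Σ X_I over i = 1, …, 194, with X_I the indicator of one descent.
There are 194 indicators.
For each fixed i, the pair (π(i), π(i+1)) is a uniformly random ordered pair of distinct values from {1, …, 195}; by symmetry P[π(i) > π(i+1)] = 1/2.
By linearity: E[X] = 194 · (1/2) = (195 − 1) · (1/2) = 97 ≈ 97.00000.

E[X] = 97 = 97.00000.


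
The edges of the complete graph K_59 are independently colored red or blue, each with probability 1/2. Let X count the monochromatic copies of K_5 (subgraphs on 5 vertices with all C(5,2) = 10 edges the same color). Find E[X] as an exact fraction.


Let X = Σ_S X_S over the C(59, 5) = 5006386 subsets S of size 5, where X_S = 1 if the K_5 on S is monochromatic.
For a fixed S, the K_5 on S has C(5, 2) = 10 edges. P[all 10 edges red] = (1/2)^10, and likewise for blue, so P[monochromatic] = 2·(1/2)^10 = 2^{1 − 10} = 1/512.
By linearity: E[X] = C(59, 5) · 2^{1 − 10} = 5006386 · 1/512 = 2503193/256.
Numerically: E[X] ≈ 9778.0977.

E[X] = C(59,5)·2^(1−C(5,2)) = 2503193/256 ≈ 9778.0977.


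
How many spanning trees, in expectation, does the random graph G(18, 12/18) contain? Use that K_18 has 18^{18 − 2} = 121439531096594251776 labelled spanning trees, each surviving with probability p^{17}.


K_18 has 18^{18 − 2} = 121439531096594251776 labelled spanning trees.
For each such spanning tree H, let X_H = 1 if all 17 edges of H are present in G. Then P[X_H = 1] = p^{17} = (2/3)^{17} = 131072/129140163.
By linearity: E[X] = Σ_H E[X_H] = 121439531096594251776 · p^{17} = 121439531096594251776 · 131072/129140163 = 123256172596690944.
Numerically: E[X] ≈ 1.23256e+17.

E[X] = 121439531096594251776 · (2/3)^{17} = 123256172596690944 ≈ 1.23256e+17.


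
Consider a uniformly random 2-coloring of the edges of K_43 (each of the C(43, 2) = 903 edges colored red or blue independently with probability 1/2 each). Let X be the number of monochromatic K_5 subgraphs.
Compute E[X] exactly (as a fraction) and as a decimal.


Let X = Σ_S X_S over the C(43, 5) = 962598 subsets S of size 5, where X_S = 1 if the K_5 on S is monochromatic.
For a fixed S, the K_5 on S has C(5, 2) = 10 edges. P[all 10 edges red] = (1/2)^10, and likewise for blue, so P[monochromatic] = 2·(1/2)^10 = 2^{1 − 10} = 1/512.
By linearity: E[X] = C(43, 5) · 2^{1 − 10} = 962598 · 1/512 = 481299/256.
Numerically: E[X] ≈ 1880.074219.

E[X] = C(43,5)·2^(1−C(5,2)) = 481299/256 ≈ 1880.074219.


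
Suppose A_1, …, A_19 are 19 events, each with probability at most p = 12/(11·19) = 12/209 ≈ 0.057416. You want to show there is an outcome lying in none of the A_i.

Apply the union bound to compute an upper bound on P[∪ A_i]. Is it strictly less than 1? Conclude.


Union bound: P[∪_{i=1}^{19} A_i] ≤ Σ_i P[A_i] ≤ 19·p = 19·(12/209) = 12/11.
Numerically: 12/11 ≈ 1.090909.
Is 12/11 < 1? NO.
Since the bound 12/11 is ≥ 1, the union bound is uninformative here; it does NOT by itself certify existence.

19·p = 12/11 ≈ 1.090909; existence NOT certified by the union bound.


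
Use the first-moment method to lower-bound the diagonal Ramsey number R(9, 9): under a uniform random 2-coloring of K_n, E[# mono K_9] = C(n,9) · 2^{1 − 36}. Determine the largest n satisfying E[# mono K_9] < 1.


We need C(n, 9) · 2^{1 − 36} < 1, i.e. C(n, 9) < 2^{36 − 1} = 34359738368.
Check values of n near the boundary:
  n = 62: C(62, 9) = 20286591270; 20286591270 < 34359738368? YES
  n = 63: C(63, 9) = 23667689815; 23667689815 < 34359738368? YES
  n = 64: C(64, 9) = 27540584512; 27540584512 < 34359738368? YES
  n = 65: C(65, 9) = 31966749880; 31966749880 < 34359738368? YES
  n = 66: C(66, 9) = 37014131440; 37014131440 < 34359738368? NO
  n = 67: C(67, 9) = 42757703560; 42757703560 < 34359738368? NO
The largest n with C(n, 9) < 34359738368 is n = 65 (where E[X] = 3995843735/4294967296 ≈ 0.93035). Hence R(9, 9) > 65, i.e. R(9, 9) ≥ 66.

Largest n = 65; hence R(9, 9) > 65.


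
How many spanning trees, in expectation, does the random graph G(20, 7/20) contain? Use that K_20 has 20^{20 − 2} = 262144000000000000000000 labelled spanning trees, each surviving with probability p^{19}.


K_20 has 20^{20 − 2} = 262144000000000000000000 labelled spanning trees.
For each such spanning tree H, let X_H = 1 if all 19 edges of H are present in G. Then P[X_H = 1] = p^{19} = (7/20)^{19} = 11398895185373143/5242880000000000000000000.
By linearity: E[X] = Σ_H E[X_H] = 262144000000000000000000 · p^{19} = 262144000000000000000000 · 11398895185373143/5242880000000000000000000 = 11398895185373143/20.
Numerically: E[X] ≈ 5.69945e+14.

E[X] = 262144000000000000000000 · (7/20)^{19} = 11398895185373143/20 ≈ 5.69945e+14.


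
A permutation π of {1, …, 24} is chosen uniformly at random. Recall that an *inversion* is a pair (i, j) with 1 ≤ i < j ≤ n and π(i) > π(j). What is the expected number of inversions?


Write X = Σ X_I over the C(24, 2) = 276 pairs i < j, with X_I the indicator of one inversion.
There are 276 indicators.
For each fixed pair i < j, the values π(i) and π(j) are two distinct elements of {1, …, 24} in uniformly random order; by symmetry P[π(i) > π(j)] = 1/2.
By linearity: E[X] = 276 · (1/2) = C(24, 2) · (1/2) = 276/2 = 138 ≈ 138.000.

E[X] = 138 = 138.000.


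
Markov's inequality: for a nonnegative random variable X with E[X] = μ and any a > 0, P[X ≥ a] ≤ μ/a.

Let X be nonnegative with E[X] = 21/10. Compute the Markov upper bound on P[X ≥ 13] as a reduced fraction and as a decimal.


μ = E[X] = 21/10, a = 13.
Markov: P[X ≥ 13] ≤ μ/a = (21/10)/13 = 21/130.
Numerically: ≈ 0.161538.
(Since a = 13 > μ = 2.100000, the bound 21/130 is < 1 and informative.)

P[X ≥ 13] ≤ 21/130 ≈ 0.161538.


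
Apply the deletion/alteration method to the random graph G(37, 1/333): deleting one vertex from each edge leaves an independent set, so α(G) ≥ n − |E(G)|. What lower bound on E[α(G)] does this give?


E[|E(G)|] = C(37, 2)·p = 666 · (1/333) = 2.
E[α(G)] ≥ n − E[|E(G)|] = 37 − 2 = 35.
Numerically: ≈ 35.000.
(This is only a lower bound; the true E[α(G)] may be larger.)

E[α(G)] ≥ 35 ≈ 35.000.


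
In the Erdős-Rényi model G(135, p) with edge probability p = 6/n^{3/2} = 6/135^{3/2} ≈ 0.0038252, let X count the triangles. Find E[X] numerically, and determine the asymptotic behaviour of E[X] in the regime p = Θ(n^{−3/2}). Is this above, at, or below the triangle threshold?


Number of potential triangles: C(135, 3) = 400995.
Each occurs with probability p³ ≈ (0.0038252)³ ≈ 5.5969547e-08.
By linearity: E[X] = C(135, 3)·p³ ≈ 400995 · 5.5969547e-08 ≈ 0.02244.
Since α = 3/2 > 1, p = c/n^{3/2} = o(1/n) is below the triangle threshold p ~ 1/n. Asymptotically E[X] ~ (c³/6)·n^{3(1−α)} = (6³/6)·n^{-1.5} → 0, so by Markov's inequality G has no triangles w.h.p.

E[X] ≈ 0.02244; in regime p = Θ(1/n^{3/2}) E[X] tends to 0 (below the triangle threshold p ~ 1/n).


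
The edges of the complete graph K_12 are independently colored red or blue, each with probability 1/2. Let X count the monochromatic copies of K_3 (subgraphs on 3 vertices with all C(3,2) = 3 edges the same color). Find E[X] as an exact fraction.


Let X = Σ_S X_S over the C(12, 3) = 220 subsets S of size 3, where X_S = 1 if the K_3 on S is monochromatic.
For a fixed S, the K_3 on S has C(3, 2) = 3 edges. P[all 3 edges red] = (1/2)^3, and likewise for blue, so P[monochromatic] = 2·(1/2)^3 = 2^{1 − 3} = 1/4.
Summing: E[X] = C(12, 3) · 2^{1 − 3} = 220 · 1/4 = 55.
Numerically: E[X] ≈ 55.0000.

E[X] = C(12,3)·2^(1−C(3,2)) = 55 ≈ 55.0000.


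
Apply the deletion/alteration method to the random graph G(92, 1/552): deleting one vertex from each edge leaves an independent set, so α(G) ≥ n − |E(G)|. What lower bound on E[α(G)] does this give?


E[|E(G)|] = C(92, 2)·p = 4186 · (1/552) = 91/12.
E[α(G)] ≥ n − E[|E(G)|] = 92 − 91/12 = 1013/12.
Numerically: ≈ 84.416667.
(This is only a lower bound; the true E[α(G)] may be larger.)

E[α(G)] ≥ 1013/12 ≈ 84.416667.


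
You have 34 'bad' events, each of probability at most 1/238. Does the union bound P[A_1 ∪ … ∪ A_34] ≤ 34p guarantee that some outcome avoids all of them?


Union bound: P[∪_{i=1}^{34} A_i] ≤ Σ_i P[A_i] ≤ 34·p = 34·(1/238) = 1/7.
Numerically: 1/7 ≈ 0.142857.
Is 1/7 < 1? YES.
Since P[∪ A_i] ≤ 1/7 < 1, the complement has P[∩ A_i^c] ≥ 1 − 1/7 = 6/7 > 0, so some outcome avoids every A_i.

34·p = 1/7 ≈ 0.142857; existence CERTIFIED by the union bound.


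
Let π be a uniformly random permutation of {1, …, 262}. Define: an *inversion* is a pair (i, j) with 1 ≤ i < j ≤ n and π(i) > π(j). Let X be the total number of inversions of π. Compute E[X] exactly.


Write X = Σ X_I over the C(262, 2) = 34191 pairs i < j, with X_I the indicator of one inversion.
There are 34191 indicators.
For each fixed pair i < j, the values π(i) and π(j) are two distinct elements of {1, …, 262} in uniformly random order; by symmetry P[π(i) > π(j)] = 1/2.
By linearity: E[X] = 34191 · (1/2) = C(262, 2) · (1/2) = 34191/2 = 34191/2 ≈ 17095.50000.

E[X] = 34191/2 = 17095.50000.


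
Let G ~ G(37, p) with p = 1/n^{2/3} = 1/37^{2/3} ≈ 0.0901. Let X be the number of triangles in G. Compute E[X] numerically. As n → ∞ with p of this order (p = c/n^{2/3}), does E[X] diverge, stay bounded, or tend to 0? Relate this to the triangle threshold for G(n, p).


Number of potential triangles: C(37, 3) = 7770.
Each occurs with probability p³ ≈ (0.0901)³ ≈ 7.30460e-04.
By linearity: E[X] = C(37, 3)·p³ ≈ 7770 · 7.30460e-04 ≈ 5.676.
Since α = 2/3 < 1, p = c/n^{2/3} ≫ 1/n is above the triangle threshold p ~ 1/n. Asymptotically E[X] ~ (c³/6)·n^{3(1−α)} = (1³/6)·n^{1} → ∞; triangles are abundant w.h.p.

E[X] ≈ 5.676; in regime p = Θ(1/n^{2/3}) E[X] diverges (above the triangle threshold p ~ 1/n).


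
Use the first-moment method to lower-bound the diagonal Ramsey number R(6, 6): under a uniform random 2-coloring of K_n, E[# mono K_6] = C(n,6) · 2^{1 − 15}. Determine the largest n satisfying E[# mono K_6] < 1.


We need C(n, 6) · 2^{1 − 15} < 1, i.e. C(n, 6) < 2^{15 − 1} = 16384.
Check values of n near the boundary:
  n = 15: C(15, 6) = 5005; 5005 < 16384? YES
  n = 16: C(16, 6) = 8008; 8008 < 16384? YES
  n = 17: C(17, 6) = 12376; 12376 < 16384? YES
  n = 18: C(18, 6) = 18564; 18564 < 16384? NO
  n = 19: C(19, 6) = 27132; 27132 < 16384? NO
The largest n with C(n, 6) < 16384 is n = 17 (where E[X] = 1547/2048 ≈ 0.75537). Hence R(6, 6) > 17, i.e. R(6, 6) ≥ 18.

Largest n = 17; hence R(6, 6) > 17.


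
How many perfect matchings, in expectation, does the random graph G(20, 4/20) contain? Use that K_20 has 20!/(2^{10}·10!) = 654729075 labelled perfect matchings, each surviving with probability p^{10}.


K_20 has 20!/(2^{10}·10!) = 654729075 labelled perfect matchings.
For each such perfect matching H, let X_H = 1 if all 10 edges of H are present in G. Then P[X_H = 1] = p^{10} = (1/5)^{10} = 1/9765625.
By linearity of expectation: E[X] = Σ_H E[X_H] = 654729075 · p^{10} = 654729075 · 1/9765625 = 26189163/390625.
Numerically: E[X] ≈ 67.

E[X] = 654729075 · (1/5)^{10} = 26189163/390625 ≈ 67.


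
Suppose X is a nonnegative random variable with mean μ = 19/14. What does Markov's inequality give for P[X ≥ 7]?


μ = E[X] = 19/14, a = 7.
Markov: P[X ≥ 7] ≤ μ/a = (19/14)/7 = 19/98.
Numerically: ≈ 0.1939.
(Since a = 7 > μ = 1.3571, the bound 19/98 is < 1 and informative.)

P[X ≥ 7] ≤ 19/98 ≈ 0.1939.


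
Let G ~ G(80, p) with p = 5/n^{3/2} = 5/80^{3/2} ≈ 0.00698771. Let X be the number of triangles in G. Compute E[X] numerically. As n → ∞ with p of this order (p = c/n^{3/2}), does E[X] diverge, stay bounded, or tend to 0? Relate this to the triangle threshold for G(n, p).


Number of potential triangles: C(80, 3) = 82160.
Each occurs with probability p³ ≈ (0.00698771)³ ≈ 3.41196896e-07.
By linearity: E[X] = C(80, 3)·p³ ≈ 82160 · 3.41196896e-07 ≈ 0.028033.
Since α = 3/2 > 1, p = c/n^{3/2} = o(1/n) is below the triangle threshold p ~ 1/n. Asymptotically E[X] ~ (c³/6)·n^{3(1−α)} = (5³/6)·n^{-1.5} → 0, so by Markov's inequality G has no triangles w.h.p.

E[X] ≈ 0.028033; in regime p = Θ(1/n^{3/2}) E[X] tends to 0 (below the triangle threshold p ~ 1/n).


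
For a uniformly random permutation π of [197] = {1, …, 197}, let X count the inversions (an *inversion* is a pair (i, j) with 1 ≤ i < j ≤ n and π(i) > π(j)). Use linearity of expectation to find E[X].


Write X = Σ X_I over the C(197, 2) = 19306 pairs i < j, with X_I the indicator of one inversion.
There are 19306 indicators.
For each fixed pair i < j, the values π(i) and π(j) are two distinct elements of {1, …, 197} in uniformly random order; by symmetry P[π(i) > π(j)] = 1/2.
By linearity: E[X] = 19306 · (1/2) = C(197, 2) · (1/2) = 19306/2 = 9653 ≈ 9653.0000.

E[X] = 9653 = 9653.0000.


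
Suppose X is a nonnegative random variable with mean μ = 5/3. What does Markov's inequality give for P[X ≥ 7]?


μ = E[X] = 5/3, a = 7.
Markov: P[X ≥ 7] ≤ μ/a = (5/3)/7 = 5/21.
Numerically: ≈ 0.2381.
(Since a = 7 > μ = 1.6667, the bound 5/21 is < 1 and informative.)

P[X ≥ 7] ≤ 5/21 ≈ 0.2381.


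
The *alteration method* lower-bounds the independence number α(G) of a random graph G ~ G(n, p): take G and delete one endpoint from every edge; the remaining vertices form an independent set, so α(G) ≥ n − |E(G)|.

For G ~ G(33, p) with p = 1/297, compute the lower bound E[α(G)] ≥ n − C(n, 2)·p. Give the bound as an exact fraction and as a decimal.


E[|E(G)|] = C(33, 2)·p = 528 · (1/297) = 16/9.
E[α(G)] ≥ n − E[|E(G)|] = 33 − 16/9 = 281/9.
Numerically: ≈ 31.222.
(This is only a lower bound; the true E[α(G)] may be larger.)

E[α(G)] ≥ 281/9 ≈ 31.222.


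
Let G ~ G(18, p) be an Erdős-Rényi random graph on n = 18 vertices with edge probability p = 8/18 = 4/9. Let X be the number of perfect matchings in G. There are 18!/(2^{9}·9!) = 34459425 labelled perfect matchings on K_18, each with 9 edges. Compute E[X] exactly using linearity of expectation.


K_18 has 18!/(2^{9}·9!) = 34459425 labelled perfect matchings.
For each such perfect matching H, let X_H = 1 if all 9 edges of H are present in G. Then P[X_H = 1] = p^{9} = (4/9)^{9} = 262144/387420489.
Summing the indicators: E[X] = Σ_H E[X_H] = 34459425 · p^{9} = 34459425 · 262144/387420489 = 111522611200/4782969.
Numerically: E[X] ≈ 2.332e+04.

E[X] = 34459425 · (4/9)^{9} = 111522611200/4782969 ≈ 2.332e+04.


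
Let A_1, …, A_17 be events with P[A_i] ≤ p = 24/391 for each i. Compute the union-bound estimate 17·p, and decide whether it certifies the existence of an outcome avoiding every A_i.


Union bound: P[∪_{i=1}^{17} A_i] ≤ Σ_i P[A_i] ≤ 17·p = 17·(24/391) = 24/23.
Numerically: 24/23 ≈ 1.043478.
Is 24/23 < 1? NO.
Since the bound 24/23 is ≥ 1, the union bound is uninformative here; it does NOT by itself certify existence.

17·p = 24/23 ≈ 1.043478; existence NOT certified by the union bound.


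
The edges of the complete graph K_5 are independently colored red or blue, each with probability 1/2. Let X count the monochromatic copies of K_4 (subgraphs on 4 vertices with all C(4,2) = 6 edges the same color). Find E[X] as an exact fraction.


Let X = Σ_S X_S over the C(5, 4) = 5 subsets S of size 4, where X_S = 1 if the K_4 on S is monochromatic.
For a fixed S, the K_4 on S has C(4, 2) = 6 edges. P[all 6 edges red] = (1/2)^6, and likewise for blue, so P[monochromatic] = 2·(1/2)^6 = 2^{1 − 6} = 1/32.
Summing: E[X] = C(5, 4) · 2^{1 − 6} = 5 · 1/32 = 5/32.
Numerically: E[X] ≈ 0.15625.

E[X] = C(5,4)·2^(1−C(4,2)) = 5/32 ≈ 0.15625.


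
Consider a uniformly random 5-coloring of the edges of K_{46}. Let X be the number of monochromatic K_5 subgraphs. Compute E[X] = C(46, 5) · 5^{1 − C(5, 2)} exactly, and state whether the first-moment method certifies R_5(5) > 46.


E[X] = C(46, 5) · 5^{1 − 10} = 1370754 · 5^{−9} = 1370754/1953125.
As a reduced fraction: E[X] = 1370754/1953125 ≈ 0.701826.
Is E[X] < 1? YES.
Since E[X] < 1, there exists a 5-coloring of K_{46} with no monochromatic K_5; hence R_5(5) > 46.

E[X] = 1370754/1953125 ≈ 0.701826; E[X] < 1, so R_5(5) > 46.


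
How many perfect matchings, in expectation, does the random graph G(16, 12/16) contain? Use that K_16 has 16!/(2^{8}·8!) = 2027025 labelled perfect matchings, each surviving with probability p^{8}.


K_16 has 16!/(2^{8}·8!) = 2027025 labelled perfect matchings.
For each such perfect matching H, let X_H = 1 if all 8 edges of H are present in G. Then P[X_H = 1] = p^{8} = (3/4)^{8} = 6561/65536.
By linearity of expectation: E[X] = Σ_H E[X_H] = 2027025 · p^{8} = 2027025 · 6561/65536 = 13299311025/65536.
Numerically: E[X] ≈ 2.03e+05.

E[X] = 2027025 · (3/4)^{8} = 13299311025/65536 ≈ 2.03e+05.


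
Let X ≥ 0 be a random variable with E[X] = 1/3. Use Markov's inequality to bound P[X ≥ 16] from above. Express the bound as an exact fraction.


μ = E[X] = 1/3, a = 16.
Markov: P[X ≥ 16] ≤ μ/a = (1/3)/16 = 1/48.
Numerically: ≈ 0.0208.
(Since a = 16 > μ = 0.3333, the bound 1/48 is < 1 and informative.)

P[X ≥ 16] ≤ 1/48 ≈ 0.0208.


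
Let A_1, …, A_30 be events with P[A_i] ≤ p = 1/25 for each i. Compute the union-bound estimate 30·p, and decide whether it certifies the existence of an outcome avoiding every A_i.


Union bound: P[∪_{i=1}^{30} A_i] ≤ Σ_i P[A_i] ≤ 30·p = 30·(1/25) = 6/5.
Numerically: 6/5 ≈ 1.20000.
Is 6/5 < 1? NO.
Since the bound 6/5 is ≥ 1, the union bound is uninformative here; it does NOT by itself certify existence.

30·p = 6/5 ≈ 1.20000; existence NOT certified by the union bound.


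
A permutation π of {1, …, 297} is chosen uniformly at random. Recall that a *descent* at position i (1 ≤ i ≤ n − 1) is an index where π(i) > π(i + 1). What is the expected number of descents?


Write X = Σ X_I over i = 1, …, 296, with X_I the indicator of one descent.
There are 296 indicators.
For each fixed i, the pair (π(i), π(i+1)) is a uniformly random ordered pair of distinct values from {1, …, 297}; by symmetry P[π(i) > π(i+1)] = 1/2.
By linearity: E[X] = 296 · (1/2) = (297 − 1) · (1/2) = 148 ≈ 148.0000.

E[X] = 148 = 148.0000.


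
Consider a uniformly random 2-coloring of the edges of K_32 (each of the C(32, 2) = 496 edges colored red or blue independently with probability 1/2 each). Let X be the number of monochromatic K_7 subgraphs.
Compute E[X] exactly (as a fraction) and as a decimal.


Let X = Σ_S X_S over the C(32, 7) = 3365856 subsets S of size 7, where X_S = 1 if the K_7 on S is monochromatic.
For a fixed S, the K_7 on S has C(7, 2) = 21 edges. P[all 21 edges red] = (1/2)^21, and likewise for blue, so P[monochromatic] = 2·(1/2)^21 = 2^{1 − 21} = 1/1048576.
By linearity: E[X] = C(32, 7) · 2^{1 − 21} = 3365856 · 1/1048576 = 105183/32768.
Numerically: E[X] ≈ 3.209930.

E[X] = C(32,7)·2^(1−C(7,2)) = 105183/32768 ≈ 3.209930.


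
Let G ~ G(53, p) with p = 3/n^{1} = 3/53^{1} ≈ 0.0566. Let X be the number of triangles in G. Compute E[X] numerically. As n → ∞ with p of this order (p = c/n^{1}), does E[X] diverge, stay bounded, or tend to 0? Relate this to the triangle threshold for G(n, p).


Number of potential triangles: C(53, 3) = 23426.
Each occurs with probability p³ ≈ (0.0566)³ ≈ 1.81358e-04.
By linearity: E[X] = C(53, 3)·p³ ≈ 23426 · 1.81358e-04 ≈ 4.248.
Here α = 1, so p = 3/n is exactly at the triangle threshold p ~ 1/n. Asymptotically E[X] → c³/6 = 3³/6 = 9/2 ≈ 4.500, a bounded constant. In this regime the triangle count is asymptotically Poisson(c³/6).

E[X] ≈ 4.248; in regime p = Θ(1/n^{1}) E[X] stays bounded (at the triangle threshold p ~ 1/n).


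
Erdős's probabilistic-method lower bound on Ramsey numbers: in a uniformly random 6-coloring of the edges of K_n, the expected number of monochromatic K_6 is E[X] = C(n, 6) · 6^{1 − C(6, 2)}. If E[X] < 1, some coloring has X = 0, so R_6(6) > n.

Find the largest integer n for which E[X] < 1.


We need C(n, 6) · 6^{1 − 15} < 1, i.e. C(n, 6) < 6^{15 − 1} = 78364164096.
Check values of n near the boundary:
  n = 195: C(195, 6) = 70656049360; 70656049360 < 78364164096? YES
  n = 196: C(196, 6) = 72887293024; 72887293024 < 78364164096? YES
  n = 197: C(197, 6) = 75176946208; 75176946208 < 78364164096? YES
  n = 198: C(198, 6) = 77526225777; 77526225777 < 78364164096? YES
  n = 199: C(199, 6) = 79936367511; 79936367511 < 78364164096? NO
  n = 200: C(200, 6) = 82408626300; 82408626300 < 78364164096? NO
  n = 201: C(201, 6) = 84944276340; 84944276340 < 78364164096? NO
The largest n with C(n, 6) < 78364164096 is n = 198 (where E[X] = 25842075259/26121388032 ≈ 0.989307). Hence R_6(6) > 198, i.e. R_6(6) ≥ 199.

Largest n = 198; hence R_6(6) > 198.


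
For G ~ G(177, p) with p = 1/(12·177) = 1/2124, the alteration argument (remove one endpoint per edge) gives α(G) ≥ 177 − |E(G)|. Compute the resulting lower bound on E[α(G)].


E[|E(G)|] = C(177, 2)·p = 15576 · (1/2124) = 22/3.
E[α(G)] ≥ n − E[|E(G)|] = 177 − 22/3 = 509/3.
Numerically: ≈ 169.666667.
(This is only a lower bound; the true E[α(G)] may be larger.)

E[α(G)] ≥ 509/3 ≈ 169.666667.


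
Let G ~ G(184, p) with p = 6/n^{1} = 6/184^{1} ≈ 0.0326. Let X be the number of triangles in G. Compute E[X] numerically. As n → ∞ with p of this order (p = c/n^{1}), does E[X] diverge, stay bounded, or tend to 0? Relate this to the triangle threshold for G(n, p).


Number of potential triangles: C(184, 3) = 1021384.
Each occurs with probability p³ ≈ (0.0326)³ ≈ 3.46737e-05.
By linearity: E[X] = C(184, 3)·p³ ≈ 1021384 · 3.46737e-05 ≈ 35.415.
Here α = 1, so p = 6/n is exactly at the triangle threshold p ~ 1/n. Asymptotically E[X] → c³/6 = 6³/6 = 36 ≈ 36.000, a bounded constant. In this regime the triangle count is asymptotically Poisson(c³/6).

E[X] ≈ 35.415; in regime p = Θ(1/n^{1}) E[X] stays bounded (at the triangle threshold p ~ 1/n).


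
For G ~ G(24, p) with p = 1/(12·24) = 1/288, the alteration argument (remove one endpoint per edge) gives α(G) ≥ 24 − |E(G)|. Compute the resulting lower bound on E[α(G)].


E[|E(G)|] = C(24, 2)·p = 276 · (1/288) = 23/24.
E[α(G)] ≥ n − E[|E(G)|] = 24 − 23/24 = 553/24.
Numerically: ≈ 23.042.
(This is only a lower bound; the true E[α(G)] may be larger.)

E[α(G)] ≥ 553/24 ≈ 23.042.


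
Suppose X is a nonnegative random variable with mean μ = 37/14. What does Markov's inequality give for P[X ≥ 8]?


μ = E[X] = 37/14, a = 8.
Markov: P[X ≥ 8] ≤ μ/a = (37/14)/8 = 37/112.
Numerically: ≈ 0.3304.
(Since a = 8 > μ = 2.6429, the bound 37/112 is < 1 and informative.)

P[X ≥ 8] ≤ 37/112 ≈ 0.3304.


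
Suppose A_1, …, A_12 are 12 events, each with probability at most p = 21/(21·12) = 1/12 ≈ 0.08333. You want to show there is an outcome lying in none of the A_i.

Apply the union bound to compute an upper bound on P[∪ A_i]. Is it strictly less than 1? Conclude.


Union bound: P[∪_{i=1}^{12} A_i] ≤ Σ_i P[A_i] ≤ 12·p = 12·(1/12) = 1.
Numerically: 1 ≈ 1.00000.
Is 1 < 1? NO.
Since the bound 1 is ≥ 1, the union bound is uninformative here; it does NOT by itself certify existence.

12·p = 1 ≈ 1.00000; existence NOT certified by the union bound.


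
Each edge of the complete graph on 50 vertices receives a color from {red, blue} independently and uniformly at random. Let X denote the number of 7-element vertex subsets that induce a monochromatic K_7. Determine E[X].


Let X = Σ_S X_S over the C(50, 7) = 99884400 subsets S of size 7, where X_S = 1 if the K_7 on S is monochromatic.
For a fixed S, the K_7 on S has C(7, 2) = 21 edges. P[all 21 edges red] = (1/2)^21, and likewise for blue, so P[monochromatic] = 2·(1/2)^21 = 2^{1 − 21} = 1/1048576.
By linearity of expectation: E[X] = C(50, 7) · 2^{1 − 21} = 99884400 · 1/1048576 = 6242775/65536.
Numerically: E[X] ≈ 95.2572.

E[X] = C(50,7)·2^(1−C(7,2)) = 6242775/65536 ≈ 95.2572.


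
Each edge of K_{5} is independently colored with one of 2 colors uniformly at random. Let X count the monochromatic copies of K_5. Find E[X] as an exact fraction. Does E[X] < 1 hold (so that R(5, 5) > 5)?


E[X] = C(5, 5) · 2^{1 − 10} = 1 · 2^{−9} = 1/512.
As a reduced fraction: E[X] = 1/512 ≈ 0.0019531.
Is E[X] < 1? YES.
Since E[X] < 1, there exists a 2-coloring of K_{5} with no monochromatic K_5; hence R(5, 5) > 5.

E[X] = 1/512 ≈ 0.0019531; E[X] < 1, so R(5, 5) > 5.


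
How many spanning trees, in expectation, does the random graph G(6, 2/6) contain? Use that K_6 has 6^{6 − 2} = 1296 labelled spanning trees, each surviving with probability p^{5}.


K_6 has 6^{6 − 2} = 1296 labelled spanning trees.
For each such spanning tree H, let X_H = 1 if all 5 edges of H are present in G. Then P[X_H = 1] = p^{5} = (1/3)^{5} = 1/243.
By linearity: E[X] = Σ_H E[X_H] = 1296 · p^{5} = 1296 · 1/243 = 16/3.
Numerically: E[X] ≈ 5.33.

E[X] = 1296 · (1/3)^{5} = 16/3 ≈ 5.33.


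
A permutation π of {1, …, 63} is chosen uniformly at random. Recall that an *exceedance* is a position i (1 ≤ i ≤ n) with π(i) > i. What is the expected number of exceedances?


Write X = Σ_{i=1}^{63} X_i, where X_i = 1_{π(i) > i}.
For each fixed i, π(i) is uniform over {1, …, 63} (marginal of a uniform permutation), so P[π(i) > i] = (n − i)/n. Summing: Σ_{i=1}^{63} (n − i)/n = (0 + 1 + … + 62)/63 = 63(63 − 1)/(2·63) = (63 − 1)/2.
Hence E[X] = Σ_{i=1}^{63} (63 − i)/63 = 31 ≈ 31.00000.

E[X] = 31 = 31.00000.


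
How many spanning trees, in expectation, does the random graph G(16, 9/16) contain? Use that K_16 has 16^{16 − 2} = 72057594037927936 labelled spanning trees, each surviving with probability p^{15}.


K_16 has 16^{16 − 2} = 72057594037927936 labelled spanning trees.
For each such spanning tree H, let X_H = 1 if all 15 edges of H are present in G. Then P[X_H = 1] = p^{15} = (9/16)^{15} = 205891132094649/1152921504606846976.
Summing the indicators: E[X] = Σ_H E[X_H] = 72057594037927936 · p^{15} = 72057594037927936 · 205891132094649/1152921504606846976 = 205891132094649/16.
Numerically: E[X] ≈ 1.2868e+13.

E[X] = 72057594037927936 · (9/16)^{15} = 205891132094649/16 ≈ 1.2868e+13.


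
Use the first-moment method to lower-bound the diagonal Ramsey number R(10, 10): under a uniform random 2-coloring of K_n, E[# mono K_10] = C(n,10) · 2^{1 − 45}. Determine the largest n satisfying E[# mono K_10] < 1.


We need C(n, 10) · 2^{1 − 45} < 1, i.e. C(n, 10) < 2^{45 − 1} = 17592186044416.
Check values of n near the boundary:
  n = 95: C(95, 10) = 10104934117421; 10104934117421 < 17592186044416? YES
  n = 96: C(96, 10) = 11279926456656; 11279926456656 < 17592186044416? YES
  n = 97: C(97, 10) = 12576469727536; 12576469727536 < 17592186044416? YES
  n = 98: C(98, 10) = 14005614014756; 14005614014756 < 17592186044416? YES
  n = 99: C(99, 10) = 15579278510796; 15579278510796 < 17592186044416? YES
  n = 100: C(100, 10) = 17310309456440; 17310309456440 < 17592186044416? YES
  n = 101: C(101, 10) = 19212541264840; 19212541264840 < 17592186044416? NO
  n = 102: C(102, 10) = 21300860967540; 21300860967540 < 17592186044416? NO
  n = 103: C(103, 10) = 23591276125340; 23591276125340 < 17592186044416? NO
The largest n with C(n, 10) < 17592186044416 is n = 100 (where E[X] = 2163788682055/2199023255552 ≈ 0.983977). Hence R(10, 10) > 100, i.e. R(10, 10) ≥ 101.

Largest n = 100; hence R(10, 10) > 100.


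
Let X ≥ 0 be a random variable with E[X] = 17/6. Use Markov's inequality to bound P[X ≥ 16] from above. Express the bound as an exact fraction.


μ = E[X] = 17/6, a = 16.
Markov: P[X ≥ 16] ≤ μ/a = (17/6)/16 = 17/96.
Numerically: ≈ 0.17708.
(Since a = 16 > μ = 2.83333, the bound 17/96 is < 1 and informative.)

P[X ≥ 16] ≤ 17/96 ≈ 0.17708.


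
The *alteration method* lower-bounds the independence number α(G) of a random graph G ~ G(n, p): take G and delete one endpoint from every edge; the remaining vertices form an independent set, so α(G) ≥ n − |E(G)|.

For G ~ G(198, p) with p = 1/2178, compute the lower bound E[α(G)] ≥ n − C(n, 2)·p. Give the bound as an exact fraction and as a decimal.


E[|E(G)|] = C(198, 2)·p = 19503 · (1/2178) = 197/22.
E[α(G)] ≥ n − E[|E(G)|] = 198 − 197/22 = 4159/22.
Numerically: ≈ 189.045.
(This is only a lower bound; the true E[α(G)] may be larger.)

E[α(G)] ≥ 4159/22 ≈ 189.045.


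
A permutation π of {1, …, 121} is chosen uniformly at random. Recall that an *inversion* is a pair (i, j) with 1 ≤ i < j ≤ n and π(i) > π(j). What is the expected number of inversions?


Write X = Σ X_I over the C(121, 2) = 7260 pairs i < j, with X_I the indicator of one inversion.
There are 7260 indicators.
For each fixed pair i < j, the values π(i) and π(j) are two distinct elements of {1, …, 121} in uniformly random order; by symmetry P[π(i) > π(j)] = 1/2.
By linearity: E[X] = 7260 · (1/2) = C(121, 2) · (1/2) = 7260/2 = 3630 ≈ 3630.000.

E[X] = 3630 = 3630.000.


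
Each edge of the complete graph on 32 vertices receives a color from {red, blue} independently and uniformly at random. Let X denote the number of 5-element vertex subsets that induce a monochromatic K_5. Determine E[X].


Let X = Σ_S X_S over the C(32, 5) = 201376 subsets S of size 5, where X_S = 1 if the K_5 on S is monochromatic.
For a fixed S, the K_5 on S has C(5, 2) = 10 edges. P[all 10 edges red] = (1/2)^10, and likewise for blue, so P[monochromatic] = 2·(1/2)^10 = 2^{1 − 10} = 1/512.
By linearity: E[X] = C(32, 5) · 2^{1 − 10} = 201376 · 1/512 = 6293/16.
Numerically: E[X] ≈ 393.31250.

E[X] = C(32,5)·2^(1−C(5,2)) = 6293/16 ≈ 393.31250.
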